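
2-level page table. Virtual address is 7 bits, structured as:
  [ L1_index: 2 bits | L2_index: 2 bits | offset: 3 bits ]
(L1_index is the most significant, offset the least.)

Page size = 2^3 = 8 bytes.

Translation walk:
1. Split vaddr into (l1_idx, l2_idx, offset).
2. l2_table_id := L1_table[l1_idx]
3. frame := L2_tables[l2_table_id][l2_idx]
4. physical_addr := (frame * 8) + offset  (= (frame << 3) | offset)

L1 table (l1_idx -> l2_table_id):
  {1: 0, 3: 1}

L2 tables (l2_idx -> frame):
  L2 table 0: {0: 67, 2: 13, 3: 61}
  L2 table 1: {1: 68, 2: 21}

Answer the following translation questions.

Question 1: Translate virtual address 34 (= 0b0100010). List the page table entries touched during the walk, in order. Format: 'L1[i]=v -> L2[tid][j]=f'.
vaddr = 34 = 0b0100010
Split: l1_idx=1, l2_idx=0, offset=2

Answer: L1[1]=0 -> L2[0][0]=67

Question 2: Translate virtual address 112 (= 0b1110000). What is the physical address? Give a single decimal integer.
vaddr = 112 = 0b1110000
Split: l1_idx=3, l2_idx=2, offset=0
L1[3] = 1
L2[1][2] = 21
paddr = 21 * 8 + 0 = 168

Answer: 168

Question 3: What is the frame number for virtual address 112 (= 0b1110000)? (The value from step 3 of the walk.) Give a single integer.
vaddr = 112: l1_idx=3, l2_idx=2
L1[3] = 1; L2[1][2] = 21

Answer: 21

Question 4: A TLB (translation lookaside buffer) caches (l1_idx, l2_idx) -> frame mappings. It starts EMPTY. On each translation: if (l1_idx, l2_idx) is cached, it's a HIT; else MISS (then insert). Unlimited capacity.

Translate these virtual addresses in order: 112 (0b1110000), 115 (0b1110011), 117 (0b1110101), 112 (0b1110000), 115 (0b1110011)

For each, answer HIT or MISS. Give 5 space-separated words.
vaddr=112: (3,2) not in TLB -> MISS, insert
vaddr=115: (3,2) in TLB -> HIT
vaddr=117: (3,2) in TLB -> HIT
vaddr=112: (3,2) in TLB -> HIT
vaddr=115: (3,2) in TLB -> HIT

Answer: MISS HIT HIT HIT HIT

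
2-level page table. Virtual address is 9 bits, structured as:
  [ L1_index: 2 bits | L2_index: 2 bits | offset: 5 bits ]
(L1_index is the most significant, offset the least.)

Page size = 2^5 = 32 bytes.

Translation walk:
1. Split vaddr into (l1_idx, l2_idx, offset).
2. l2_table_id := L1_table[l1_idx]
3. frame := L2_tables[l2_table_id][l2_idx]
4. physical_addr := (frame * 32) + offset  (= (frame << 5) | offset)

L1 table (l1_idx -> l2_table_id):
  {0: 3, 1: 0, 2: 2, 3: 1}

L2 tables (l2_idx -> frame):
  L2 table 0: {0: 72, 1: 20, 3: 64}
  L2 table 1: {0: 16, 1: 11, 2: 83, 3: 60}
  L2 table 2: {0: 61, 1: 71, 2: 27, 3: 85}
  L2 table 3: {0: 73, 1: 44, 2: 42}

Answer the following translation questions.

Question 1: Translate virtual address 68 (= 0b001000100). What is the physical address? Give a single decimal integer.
Answer: 1348

Derivation:
vaddr = 68 = 0b001000100
Split: l1_idx=0, l2_idx=2, offset=4
L1[0] = 3
L2[3][2] = 42
paddr = 42 * 32 + 4 = 1348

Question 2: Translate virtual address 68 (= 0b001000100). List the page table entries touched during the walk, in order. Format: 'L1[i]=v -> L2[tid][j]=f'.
vaddr = 68 = 0b001000100
Split: l1_idx=0, l2_idx=2, offset=4

Answer: L1[0]=3 -> L2[3][2]=42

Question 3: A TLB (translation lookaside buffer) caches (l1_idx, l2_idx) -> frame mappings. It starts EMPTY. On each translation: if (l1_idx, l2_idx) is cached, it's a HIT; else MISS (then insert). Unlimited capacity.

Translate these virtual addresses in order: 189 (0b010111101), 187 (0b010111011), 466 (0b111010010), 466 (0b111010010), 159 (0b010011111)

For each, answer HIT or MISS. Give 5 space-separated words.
vaddr=189: (1,1) not in TLB -> MISS, insert
vaddr=187: (1,1) in TLB -> HIT
vaddr=466: (3,2) not in TLB -> MISS, insert
vaddr=466: (3,2) in TLB -> HIT
vaddr=159: (1,0) not in TLB -> MISS, insert

Answer: MISS HIT MISS HIT MISS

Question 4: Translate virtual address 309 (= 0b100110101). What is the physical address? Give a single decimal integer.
vaddr = 309 = 0b100110101
Split: l1_idx=2, l2_idx=1, offset=21
L1[2] = 2
L2[2][1] = 71
paddr = 71 * 32 + 21 = 2293

Answer: 2293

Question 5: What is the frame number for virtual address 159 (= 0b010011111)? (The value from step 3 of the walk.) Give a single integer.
vaddr = 159: l1_idx=1, l2_idx=0
L1[1] = 0; L2[0][0] = 72

Answer: 72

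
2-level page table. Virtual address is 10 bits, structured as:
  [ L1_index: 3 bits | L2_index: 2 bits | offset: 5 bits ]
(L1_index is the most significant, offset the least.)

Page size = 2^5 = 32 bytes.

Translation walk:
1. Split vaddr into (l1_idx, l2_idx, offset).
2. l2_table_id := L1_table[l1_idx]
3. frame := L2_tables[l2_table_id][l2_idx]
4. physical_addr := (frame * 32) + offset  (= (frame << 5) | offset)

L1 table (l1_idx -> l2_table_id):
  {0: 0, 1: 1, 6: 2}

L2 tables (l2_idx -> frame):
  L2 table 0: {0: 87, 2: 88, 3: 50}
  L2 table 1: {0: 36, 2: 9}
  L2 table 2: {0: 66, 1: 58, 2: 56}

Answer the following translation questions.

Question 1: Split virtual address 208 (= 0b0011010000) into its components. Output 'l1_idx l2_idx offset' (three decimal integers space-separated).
Answer: 1 2 16

Derivation:
vaddr = 208 = 0b0011010000
  top 3 bits -> l1_idx = 1
  next 2 bits -> l2_idx = 2
  bottom 5 bits -> offset = 16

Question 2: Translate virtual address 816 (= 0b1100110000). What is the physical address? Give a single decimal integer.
Answer: 1872

Derivation:
vaddr = 816 = 0b1100110000
Split: l1_idx=6, l2_idx=1, offset=16
L1[6] = 2
L2[2][1] = 58
paddr = 58 * 32 + 16 = 1872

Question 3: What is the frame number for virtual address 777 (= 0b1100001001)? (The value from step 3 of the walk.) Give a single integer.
vaddr = 777: l1_idx=6, l2_idx=0
L1[6] = 2; L2[2][0] = 66

Answer: 66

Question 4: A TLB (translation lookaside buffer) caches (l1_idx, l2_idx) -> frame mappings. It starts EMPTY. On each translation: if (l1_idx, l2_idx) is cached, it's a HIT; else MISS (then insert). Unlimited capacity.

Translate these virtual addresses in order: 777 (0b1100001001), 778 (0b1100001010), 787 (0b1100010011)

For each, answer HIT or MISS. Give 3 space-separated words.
vaddr=777: (6,0) not in TLB -> MISS, insert
vaddr=778: (6,0) in TLB -> HIT
vaddr=787: (6,0) in TLB -> HIT

Answer: MISS HIT HIT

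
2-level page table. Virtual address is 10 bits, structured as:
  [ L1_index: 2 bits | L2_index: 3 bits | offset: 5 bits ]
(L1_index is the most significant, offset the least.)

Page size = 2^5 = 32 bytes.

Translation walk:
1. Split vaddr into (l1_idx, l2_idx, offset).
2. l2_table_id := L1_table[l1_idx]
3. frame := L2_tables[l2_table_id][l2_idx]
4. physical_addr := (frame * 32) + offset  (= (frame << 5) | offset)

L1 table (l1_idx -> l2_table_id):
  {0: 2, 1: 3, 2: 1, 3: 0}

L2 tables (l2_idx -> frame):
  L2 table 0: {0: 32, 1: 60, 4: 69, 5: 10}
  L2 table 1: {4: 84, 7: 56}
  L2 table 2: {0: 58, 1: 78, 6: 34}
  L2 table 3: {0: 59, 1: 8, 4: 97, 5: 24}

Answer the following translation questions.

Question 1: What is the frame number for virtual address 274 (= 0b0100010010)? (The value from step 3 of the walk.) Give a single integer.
Answer: 59

Derivation:
vaddr = 274: l1_idx=1, l2_idx=0
L1[1] = 3; L2[3][0] = 59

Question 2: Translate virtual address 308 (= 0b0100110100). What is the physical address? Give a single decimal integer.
Answer: 276

Derivation:
vaddr = 308 = 0b0100110100
Split: l1_idx=1, l2_idx=1, offset=20
L1[1] = 3
L2[3][1] = 8
paddr = 8 * 32 + 20 = 276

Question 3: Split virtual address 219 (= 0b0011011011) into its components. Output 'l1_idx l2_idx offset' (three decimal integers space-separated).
vaddr = 219 = 0b0011011011
  top 2 bits -> l1_idx = 0
  next 3 bits -> l2_idx = 6
  bottom 5 bits -> offset = 27

Answer: 0 6 27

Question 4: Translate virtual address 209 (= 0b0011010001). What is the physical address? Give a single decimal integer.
vaddr = 209 = 0b0011010001
Split: l1_idx=0, l2_idx=6, offset=17
L1[0] = 2
L2[2][6] = 34
paddr = 34 * 32 + 17 = 1105

Answer: 1105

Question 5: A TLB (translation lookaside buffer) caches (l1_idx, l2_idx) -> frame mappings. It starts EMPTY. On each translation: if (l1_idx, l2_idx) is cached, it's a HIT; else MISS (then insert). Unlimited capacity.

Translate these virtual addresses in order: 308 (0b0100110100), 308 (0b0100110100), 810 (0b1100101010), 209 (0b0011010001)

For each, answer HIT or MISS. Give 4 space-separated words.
vaddr=308: (1,1) not in TLB -> MISS, insert
vaddr=308: (1,1) in TLB -> HIT
vaddr=810: (3,1) not in TLB -> MISS, insert
vaddr=209: (0,6) not in TLB -> MISS, insert

Answer: MISS HIT MISS MISS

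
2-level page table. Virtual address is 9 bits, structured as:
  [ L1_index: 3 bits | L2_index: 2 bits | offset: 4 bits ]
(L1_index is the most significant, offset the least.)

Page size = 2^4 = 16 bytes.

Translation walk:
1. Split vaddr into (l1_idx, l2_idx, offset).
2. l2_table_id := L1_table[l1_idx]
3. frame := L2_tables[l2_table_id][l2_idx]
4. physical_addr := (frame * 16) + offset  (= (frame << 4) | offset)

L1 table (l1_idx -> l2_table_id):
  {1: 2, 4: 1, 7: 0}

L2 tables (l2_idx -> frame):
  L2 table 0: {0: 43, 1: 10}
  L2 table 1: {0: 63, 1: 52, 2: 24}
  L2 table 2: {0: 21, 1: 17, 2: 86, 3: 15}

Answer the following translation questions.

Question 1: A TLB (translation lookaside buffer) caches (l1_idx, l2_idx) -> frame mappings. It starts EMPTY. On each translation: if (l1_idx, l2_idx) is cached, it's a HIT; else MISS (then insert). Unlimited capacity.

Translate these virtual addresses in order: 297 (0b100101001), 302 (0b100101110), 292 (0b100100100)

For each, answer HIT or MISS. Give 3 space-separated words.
vaddr=297: (4,2) not in TLB -> MISS, insert
vaddr=302: (4,2) in TLB -> HIT
vaddr=292: (4,2) in TLB -> HIT

Answer: MISS HIT HIT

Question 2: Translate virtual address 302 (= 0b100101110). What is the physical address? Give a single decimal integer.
Answer: 398

Derivation:
vaddr = 302 = 0b100101110
Split: l1_idx=4, l2_idx=2, offset=14
L1[4] = 1
L2[1][2] = 24
paddr = 24 * 16 + 14 = 398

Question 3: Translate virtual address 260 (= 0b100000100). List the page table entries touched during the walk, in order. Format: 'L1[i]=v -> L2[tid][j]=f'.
Answer: L1[4]=1 -> L2[1][0]=63

Derivation:
vaddr = 260 = 0b100000100
Split: l1_idx=4, l2_idx=0, offset=4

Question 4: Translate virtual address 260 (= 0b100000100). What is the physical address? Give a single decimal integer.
vaddr = 260 = 0b100000100
Split: l1_idx=4, l2_idx=0, offset=4
L1[4] = 1
L2[1][0] = 63
paddr = 63 * 16 + 4 = 1012

Answer: 1012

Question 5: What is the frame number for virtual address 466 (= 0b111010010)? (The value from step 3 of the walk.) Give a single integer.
Answer: 10

Derivation:
vaddr = 466: l1_idx=7, l2_idx=1
L1[7] = 0; L2[0][1] = 10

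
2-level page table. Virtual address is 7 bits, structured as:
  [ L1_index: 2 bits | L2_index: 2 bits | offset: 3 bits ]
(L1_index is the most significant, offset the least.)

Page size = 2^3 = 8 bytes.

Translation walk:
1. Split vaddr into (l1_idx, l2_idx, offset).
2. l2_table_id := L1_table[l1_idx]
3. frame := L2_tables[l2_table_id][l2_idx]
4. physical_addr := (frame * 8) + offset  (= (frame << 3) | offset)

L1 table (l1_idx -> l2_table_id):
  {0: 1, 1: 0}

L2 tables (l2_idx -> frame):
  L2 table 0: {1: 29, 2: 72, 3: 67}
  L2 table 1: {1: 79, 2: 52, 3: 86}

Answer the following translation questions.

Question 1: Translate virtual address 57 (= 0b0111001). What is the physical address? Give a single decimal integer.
vaddr = 57 = 0b0111001
Split: l1_idx=1, l2_idx=3, offset=1
L1[1] = 0
L2[0][3] = 67
paddr = 67 * 8 + 1 = 537

Answer: 537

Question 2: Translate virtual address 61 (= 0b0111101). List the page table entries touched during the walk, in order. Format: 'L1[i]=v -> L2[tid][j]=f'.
Answer: L1[1]=0 -> L2[0][3]=67

Derivation:
vaddr = 61 = 0b0111101
Split: l1_idx=1, l2_idx=3, offset=5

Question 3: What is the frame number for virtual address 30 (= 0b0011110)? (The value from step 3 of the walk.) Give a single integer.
vaddr = 30: l1_idx=0, l2_idx=3
L1[0] = 1; L2[1][3] = 86

Answer: 86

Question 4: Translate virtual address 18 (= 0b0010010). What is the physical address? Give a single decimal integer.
Answer: 418

Derivation:
vaddr = 18 = 0b0010010
Split: l1_idx=0, l2_idx=2, offset=2
L1[0] = 1
L2[1][2] = 52
paddr = 52 * 8 + 2 = 418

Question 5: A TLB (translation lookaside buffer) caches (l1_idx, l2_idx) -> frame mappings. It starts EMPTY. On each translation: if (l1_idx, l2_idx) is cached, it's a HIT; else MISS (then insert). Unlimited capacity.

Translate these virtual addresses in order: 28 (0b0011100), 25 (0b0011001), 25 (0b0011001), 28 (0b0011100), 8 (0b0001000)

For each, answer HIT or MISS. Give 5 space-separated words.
vaddr=28: (0,3) not in TLB -> MISS, insert
vaddr=25: (0,3) in TLB -> HIT
vaddr=25: (0,3) in TLB -> HIT
vaddr=28: (0,3) in TLB -> HIT
vaddr=8: (0,1) not in TLB -> MISS, insert

Answer: MISS HIT HIT HIT MISS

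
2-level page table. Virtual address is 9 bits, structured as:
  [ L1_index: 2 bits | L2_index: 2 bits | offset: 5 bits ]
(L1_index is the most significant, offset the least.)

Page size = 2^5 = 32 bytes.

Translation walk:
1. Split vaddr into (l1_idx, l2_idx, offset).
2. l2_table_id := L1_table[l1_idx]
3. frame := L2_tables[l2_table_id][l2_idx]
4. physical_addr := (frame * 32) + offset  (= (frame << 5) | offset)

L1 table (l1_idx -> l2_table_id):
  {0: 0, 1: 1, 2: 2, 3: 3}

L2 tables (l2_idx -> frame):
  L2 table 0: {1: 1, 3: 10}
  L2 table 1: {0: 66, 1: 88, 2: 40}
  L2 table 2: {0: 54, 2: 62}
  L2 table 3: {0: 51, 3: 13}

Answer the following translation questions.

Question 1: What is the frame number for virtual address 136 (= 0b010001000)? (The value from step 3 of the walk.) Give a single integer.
vaddr = 136: l1_idx=1, l2_idx=0
L1[1] = 1; L2[1][0] = 66

Answer: 66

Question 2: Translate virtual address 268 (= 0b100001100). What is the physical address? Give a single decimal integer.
vaddr = 268 = 0b100001100
Split: l1_idx=2, l2_idx=0, offset=12
L1[2] = 2
L2[2][0] = 54
paddr = 54 * 32 + 12 = 1740

Answer: 1740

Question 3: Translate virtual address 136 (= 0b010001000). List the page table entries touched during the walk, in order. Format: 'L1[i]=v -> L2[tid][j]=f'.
Answer: L1[1]=1 -> L2[1][0]=66

Derivation:
vaddr = 136 = 0b010001000
Split: l1_idx=1, l2_idx=0, offset=8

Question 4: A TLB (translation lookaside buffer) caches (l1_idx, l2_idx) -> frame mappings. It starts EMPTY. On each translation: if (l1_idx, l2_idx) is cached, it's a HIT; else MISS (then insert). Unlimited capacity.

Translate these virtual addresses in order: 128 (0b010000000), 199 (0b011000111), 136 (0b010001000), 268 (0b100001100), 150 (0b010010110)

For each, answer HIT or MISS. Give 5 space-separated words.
Answer: MISS MISS HIT MISS HIT

Derivation:
vaddr=128: (1,0) not in TLB -> MISS, insert
vaddr=199: (1,2) not in TLB -> MISS, insert
vaddr=136: (1,0) in TLB -> HIT
vaddr=268: (2,0) not in TLB -> MISS, insert
vaddr=150: (1,0) in TLB -> HIT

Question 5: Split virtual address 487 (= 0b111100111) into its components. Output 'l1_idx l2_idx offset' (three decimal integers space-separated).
Answer: 3 3 7

Derivation:
vaddr = 487 = 0b111100111
  top 2 bits -> l1_idx = 3
  next 2 bits -> l2_idx = 3
  bottom 5 bits -> offset = 7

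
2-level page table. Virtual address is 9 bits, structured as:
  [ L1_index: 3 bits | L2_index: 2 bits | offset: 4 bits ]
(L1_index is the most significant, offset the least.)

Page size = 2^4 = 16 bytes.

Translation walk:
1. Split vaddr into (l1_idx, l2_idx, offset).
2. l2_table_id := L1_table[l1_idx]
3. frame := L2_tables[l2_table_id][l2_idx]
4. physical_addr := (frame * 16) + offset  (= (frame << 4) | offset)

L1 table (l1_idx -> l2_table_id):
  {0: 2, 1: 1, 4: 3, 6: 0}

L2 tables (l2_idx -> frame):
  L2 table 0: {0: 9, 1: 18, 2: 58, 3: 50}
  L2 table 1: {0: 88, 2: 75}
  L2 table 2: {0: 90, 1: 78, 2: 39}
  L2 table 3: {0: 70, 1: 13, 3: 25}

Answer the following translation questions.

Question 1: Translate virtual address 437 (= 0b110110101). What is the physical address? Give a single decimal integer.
Answer: 805

Derivation:
vaddr = 437 = 0b110110101
Split: l1_idx=6, l2_idx=3, offset=5
L1[6] = 0
L2[0][3] = 50
paddr = 50 * 16 + 5 = 805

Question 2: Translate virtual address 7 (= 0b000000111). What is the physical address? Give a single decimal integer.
Answer: 1447

Derivation:
vaddr = 7 = 0b000000111
Split: l1_idx=0, l2_idx=0, offset=7
L1[0] = 2
L2[2][0] = 90
paddr = 90 * 16 + 7 = 1447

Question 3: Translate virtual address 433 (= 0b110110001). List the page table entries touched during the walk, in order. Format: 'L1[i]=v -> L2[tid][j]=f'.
Answer: L1[6]=0 -> L2[0][3]=50

Derivation:
vaddr = 433 = 0b110110001
Split: l1_idx=6, l2_idx=3, offset=1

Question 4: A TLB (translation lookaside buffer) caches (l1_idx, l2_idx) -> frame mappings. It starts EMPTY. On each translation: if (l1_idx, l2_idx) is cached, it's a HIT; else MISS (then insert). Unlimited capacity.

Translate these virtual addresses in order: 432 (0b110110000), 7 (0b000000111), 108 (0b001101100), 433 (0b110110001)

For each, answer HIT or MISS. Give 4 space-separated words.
Answer: MISS MISS MISS HIT

Derivation:
vaddr=432: (6,3) not in TLB -> MISS, insert
vaddr=7: (0,0) not in TLB -> MISS, insert
vaddr=108: (1,2) not in TLB -> MISS, insert
vaddr=433: (6,3) in TLB -> HIT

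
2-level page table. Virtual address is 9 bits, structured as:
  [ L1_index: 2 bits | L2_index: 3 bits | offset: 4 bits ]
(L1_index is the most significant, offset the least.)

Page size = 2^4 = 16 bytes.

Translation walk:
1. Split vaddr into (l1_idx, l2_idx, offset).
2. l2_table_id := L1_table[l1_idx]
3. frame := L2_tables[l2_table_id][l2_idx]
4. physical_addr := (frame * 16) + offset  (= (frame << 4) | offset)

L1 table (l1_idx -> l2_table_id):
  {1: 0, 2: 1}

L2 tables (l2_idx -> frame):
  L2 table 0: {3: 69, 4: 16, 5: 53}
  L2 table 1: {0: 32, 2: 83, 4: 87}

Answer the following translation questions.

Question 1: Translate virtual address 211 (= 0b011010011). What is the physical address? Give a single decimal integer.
Answer: 851

Derivation:
vaddr = 211 = 0b011010011
Split: l1_idx=1, l2_idx=5, offset=3
L1[1] = 0
L2[0][5] = 53
paddr = 53 * 16 + 3 = 851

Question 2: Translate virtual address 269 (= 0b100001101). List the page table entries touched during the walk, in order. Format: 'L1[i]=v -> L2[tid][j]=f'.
vaddr = 269 = 0b100001101
Split: l1_idx=2, l2_idx=0, offset=13

Answer: L1[2]=1 -> L2[1][0]=32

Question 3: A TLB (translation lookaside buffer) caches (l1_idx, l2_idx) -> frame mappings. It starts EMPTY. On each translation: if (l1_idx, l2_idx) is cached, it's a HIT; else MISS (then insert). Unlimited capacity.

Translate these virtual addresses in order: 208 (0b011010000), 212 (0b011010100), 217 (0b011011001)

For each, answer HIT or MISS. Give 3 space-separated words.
Answer: MISS HIT HIT

Derivation:
vaddr=208: (1,5) not in TLB -> MISS, insert
vaddr=212: (1,5) in TLB -> HIT
vaddr=217: (1,5) in TLB -> HIT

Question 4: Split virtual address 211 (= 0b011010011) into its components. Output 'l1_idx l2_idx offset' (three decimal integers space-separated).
Answer: 1 5 3

Derivation:
vaddr = 211 = 0b011010011
  top 2 bits -> l1_idx = 1
  next 3 bits -> l2_idx = 5
  bottom 4 bits -> offset = 3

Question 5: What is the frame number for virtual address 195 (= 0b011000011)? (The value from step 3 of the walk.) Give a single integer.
Answer: 16

Derivation:
vaddr = 195: l1_idx=1, l2_idx=4
L1[1] = 0; L2[0][4] = 16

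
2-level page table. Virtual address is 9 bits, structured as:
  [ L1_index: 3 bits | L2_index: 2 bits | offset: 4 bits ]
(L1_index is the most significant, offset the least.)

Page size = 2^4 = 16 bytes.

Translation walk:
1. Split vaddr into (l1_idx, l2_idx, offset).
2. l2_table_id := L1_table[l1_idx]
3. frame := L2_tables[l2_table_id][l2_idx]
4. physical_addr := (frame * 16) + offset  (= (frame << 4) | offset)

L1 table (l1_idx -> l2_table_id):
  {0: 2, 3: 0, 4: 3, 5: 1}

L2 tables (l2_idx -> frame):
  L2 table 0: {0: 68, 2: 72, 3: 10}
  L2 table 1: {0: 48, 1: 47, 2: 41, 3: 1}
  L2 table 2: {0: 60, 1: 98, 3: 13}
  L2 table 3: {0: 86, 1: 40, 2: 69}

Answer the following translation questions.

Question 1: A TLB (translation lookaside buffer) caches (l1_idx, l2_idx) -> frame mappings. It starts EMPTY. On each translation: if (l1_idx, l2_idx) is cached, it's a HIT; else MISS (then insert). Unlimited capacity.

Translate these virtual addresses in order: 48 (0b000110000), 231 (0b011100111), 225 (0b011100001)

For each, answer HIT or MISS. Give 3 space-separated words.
vaddr=48: (0,3) not in TLB -> MISS, insert
vaddr=231: (3,2) not in TLB -> MISS, insert
vaddr=225: (3,2) in TLB -> HIT

Answer: MISS MISS HIT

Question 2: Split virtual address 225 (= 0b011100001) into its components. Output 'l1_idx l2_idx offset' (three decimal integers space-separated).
vaddr = 225 = 0b011100001
  top 3 bits -> l1_idx = 3
  next 2 bits -> l2_idx = 2
  bottom 4 bits -> offset = 1

Answer: 3 2 1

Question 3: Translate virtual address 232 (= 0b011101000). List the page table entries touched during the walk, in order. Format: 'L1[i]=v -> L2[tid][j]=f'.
vaddr = 232 = 0b011101000
Split: l1_idx=3, l2_idx=2, offset=8

Answer: L1[3]=0 -> L2[0][2]=72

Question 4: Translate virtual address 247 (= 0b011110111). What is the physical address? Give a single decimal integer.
Answer: 167

Derivation:
vaddr = 247 = 0b011110111
Split: l1_idx=3, l2_idx=3, offset=7
L1[3] = 0
L2[0][3] = 10
paddr = 10 * 16 + 7 = 167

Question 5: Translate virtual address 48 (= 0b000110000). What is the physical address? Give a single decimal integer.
Answer: 208

Derivation:
vaddr = 48 = 0b000110000
Split: l1_idx=0, l2_idx=3, offset=0
L1[0] = 2
L2[2][3] = 13
paddr = 13 * 16 + 0 = 208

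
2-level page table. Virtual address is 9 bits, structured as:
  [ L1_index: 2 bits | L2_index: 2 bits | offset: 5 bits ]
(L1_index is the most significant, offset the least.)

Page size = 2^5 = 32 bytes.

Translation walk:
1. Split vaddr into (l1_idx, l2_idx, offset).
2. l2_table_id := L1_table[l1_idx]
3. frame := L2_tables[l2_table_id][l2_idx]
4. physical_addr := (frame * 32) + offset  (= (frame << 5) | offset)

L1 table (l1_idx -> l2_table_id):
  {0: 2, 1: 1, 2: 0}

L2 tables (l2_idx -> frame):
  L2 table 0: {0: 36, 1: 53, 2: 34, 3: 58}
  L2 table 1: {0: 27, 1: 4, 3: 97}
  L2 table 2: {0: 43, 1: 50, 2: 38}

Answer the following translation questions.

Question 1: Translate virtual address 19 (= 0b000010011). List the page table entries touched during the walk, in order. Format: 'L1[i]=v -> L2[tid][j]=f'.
vaddr = 19 = 0b000010011
Split: l1_idx=0, l2_idx=0, offset=19

Answer: L1[0]=2 -> L2[2][0]=43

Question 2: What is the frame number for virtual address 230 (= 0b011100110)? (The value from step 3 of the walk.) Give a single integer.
vaddr = 230: l1_idx=1, l2_idx=3
L1[1] = 1; L2[1][3] = 97

Answer: 97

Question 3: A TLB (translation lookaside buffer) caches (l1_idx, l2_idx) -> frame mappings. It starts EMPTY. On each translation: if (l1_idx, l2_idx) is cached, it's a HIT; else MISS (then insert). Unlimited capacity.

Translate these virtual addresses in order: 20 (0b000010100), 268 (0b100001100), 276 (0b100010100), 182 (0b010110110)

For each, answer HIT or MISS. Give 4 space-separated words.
Answer: MISS MISS HIT MISS

Derivation:
vaddr=20: (0,0) not in TLB -> MISS, insert
vaddr=268: (2,0) not in TLB -> MISS, insert
vaddr=276: (2,0) in TLB -> HIT
vaddr=182: (1,1) not in TLB -> MISS, insert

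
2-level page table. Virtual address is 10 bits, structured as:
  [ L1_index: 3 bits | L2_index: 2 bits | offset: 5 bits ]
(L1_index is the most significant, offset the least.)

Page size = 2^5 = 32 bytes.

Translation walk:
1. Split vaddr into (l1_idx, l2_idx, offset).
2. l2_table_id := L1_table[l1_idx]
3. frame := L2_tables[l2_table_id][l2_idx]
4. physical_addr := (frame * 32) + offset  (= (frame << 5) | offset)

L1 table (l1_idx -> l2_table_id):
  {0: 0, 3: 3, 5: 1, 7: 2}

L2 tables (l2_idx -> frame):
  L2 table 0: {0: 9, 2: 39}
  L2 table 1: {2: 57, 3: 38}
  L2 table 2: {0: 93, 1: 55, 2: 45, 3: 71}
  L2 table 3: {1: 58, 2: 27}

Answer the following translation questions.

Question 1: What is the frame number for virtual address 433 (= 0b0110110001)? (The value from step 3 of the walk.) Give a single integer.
vaddr = 433: l1_idx=3, l2_idx=1
L1[3] = 3; L2[3][1] = 58

Answer: 58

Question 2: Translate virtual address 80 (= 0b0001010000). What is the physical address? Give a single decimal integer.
vaddr = 80 = 0b0001010000
Split: l1_idx=0, l2_idx=2, offset=16
L1[0] = 0
L2[0][2] = 39
paddr = 39 * 32 + 16 = 1264

Answer: 1264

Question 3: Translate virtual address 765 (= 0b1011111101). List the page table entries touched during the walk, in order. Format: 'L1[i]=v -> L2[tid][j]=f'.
vaddr = 765 = 0b1011111101
Split: l1_idx=5, l2_idx=3, offset=29

Answer: L1[5]=1 -> L2[1][3]=38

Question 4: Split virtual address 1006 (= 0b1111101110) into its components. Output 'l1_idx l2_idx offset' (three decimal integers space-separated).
Answer: 7 3 14

Derivation:
vaddr = 1006 = 0b1111101110
  top 3 bits -> l1_idx = 7
  next 2 bits -> l2_idx = 3
  bottom 5 bits -> offset = 14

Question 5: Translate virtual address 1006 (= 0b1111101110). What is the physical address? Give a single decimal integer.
Answer: 2286

Derivation:
vaddr = 1006 = 0b1111101110
Split: l1_idx=7, l2_idx=3, offset=14
L1[7] = 2
L2[2][3] = 71
paddr = 71 * 32 + 14 = 2286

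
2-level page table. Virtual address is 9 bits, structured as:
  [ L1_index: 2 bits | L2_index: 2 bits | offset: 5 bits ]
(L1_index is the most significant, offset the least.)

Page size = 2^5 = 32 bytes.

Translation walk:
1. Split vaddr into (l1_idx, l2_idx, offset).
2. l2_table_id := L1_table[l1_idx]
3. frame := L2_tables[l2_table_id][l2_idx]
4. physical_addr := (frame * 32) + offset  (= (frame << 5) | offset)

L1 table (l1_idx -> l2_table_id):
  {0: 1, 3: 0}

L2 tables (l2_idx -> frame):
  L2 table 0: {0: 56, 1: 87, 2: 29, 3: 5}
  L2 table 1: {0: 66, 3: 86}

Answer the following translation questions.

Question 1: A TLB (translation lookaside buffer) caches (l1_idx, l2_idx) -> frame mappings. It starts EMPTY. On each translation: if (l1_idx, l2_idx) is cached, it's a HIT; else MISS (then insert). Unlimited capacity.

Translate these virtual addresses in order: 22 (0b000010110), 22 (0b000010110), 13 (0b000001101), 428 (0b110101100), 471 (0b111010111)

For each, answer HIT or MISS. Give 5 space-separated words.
Answer: MISS HIT HIT MISS MISS

Derivation:
vaddr=22: (0,0) not in TLB -> MISS, insert
vaddr=22: (0,0) in TLB -> HIT
vaddr=13: (0,0) in TLB -> HIT
vaddr=428: (3,1) not in TLB -> MISS, insert
vaddr=471: (3,2) not in TLB -> MISS, insert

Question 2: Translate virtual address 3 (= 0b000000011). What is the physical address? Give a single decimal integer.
vaddr = 3 = 0b000000011
Split: l1_idx=0, l2_idx=0, offset=3
L1[0] = 1
L2[1][0] = 66
paddr = 66 * 32 + 3 = 2115

Answer: 2115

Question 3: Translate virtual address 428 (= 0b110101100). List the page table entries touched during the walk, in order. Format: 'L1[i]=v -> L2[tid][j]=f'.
Answer: L1[3]=0 -> L2[0][1]=87

Derivation:
vaddr = 428 = 0b110101100
Split: l1_idx=3, l2_idx=1, offset=12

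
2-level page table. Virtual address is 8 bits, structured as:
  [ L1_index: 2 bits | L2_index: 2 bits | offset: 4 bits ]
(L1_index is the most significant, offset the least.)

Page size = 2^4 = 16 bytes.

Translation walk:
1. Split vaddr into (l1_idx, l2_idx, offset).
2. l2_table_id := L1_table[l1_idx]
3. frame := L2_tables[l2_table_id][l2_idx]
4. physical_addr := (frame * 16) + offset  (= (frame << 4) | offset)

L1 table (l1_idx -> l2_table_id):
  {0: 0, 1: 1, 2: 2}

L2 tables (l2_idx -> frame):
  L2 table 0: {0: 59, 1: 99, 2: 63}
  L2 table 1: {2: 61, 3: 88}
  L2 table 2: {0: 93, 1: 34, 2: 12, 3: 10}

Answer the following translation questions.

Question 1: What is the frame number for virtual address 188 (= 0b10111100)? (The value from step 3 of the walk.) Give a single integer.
vaddr = 188: l1_idx=2, l2_idx=3
L1[2] = 2; L2[2][3] = 10

Answer: 10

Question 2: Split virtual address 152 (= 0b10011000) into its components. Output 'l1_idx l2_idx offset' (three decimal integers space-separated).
vaddr = 152 = 0b10011000
  top 2 bits -> l1_idx = 2
  next 2 bits -> l2_idx = 1
  bottom 4 bits -> offset = 8

Answer: 2 1 8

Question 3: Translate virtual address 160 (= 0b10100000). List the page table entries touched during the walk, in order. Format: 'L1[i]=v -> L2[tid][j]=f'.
Answer: L1[2]=2 -> L2[2][2]=12

Derivation:
vaddr = 160 = 0b10100000
Split: l1_idx=2, l2_idx=2, offset=0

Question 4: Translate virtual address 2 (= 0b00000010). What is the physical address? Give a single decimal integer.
Answer: 946

Derivation:
vaddr = 2 = 0b00000010
Split: l1_idx=0, l2_idx=0, offset=2
L1[0] = 0
L2[0][0] = 59
paddr = 59 * 16 + 2 = 946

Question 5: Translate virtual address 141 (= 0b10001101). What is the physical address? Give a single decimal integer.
Answer: 1501

Derivation:
vaddr = 141 = 0b10001101
Split: l1_idx=2, l2_idx=0, offset=13
L1[2] = 2
L2[2][0] = 93
paddr = 93 * 16 + 13 = 1501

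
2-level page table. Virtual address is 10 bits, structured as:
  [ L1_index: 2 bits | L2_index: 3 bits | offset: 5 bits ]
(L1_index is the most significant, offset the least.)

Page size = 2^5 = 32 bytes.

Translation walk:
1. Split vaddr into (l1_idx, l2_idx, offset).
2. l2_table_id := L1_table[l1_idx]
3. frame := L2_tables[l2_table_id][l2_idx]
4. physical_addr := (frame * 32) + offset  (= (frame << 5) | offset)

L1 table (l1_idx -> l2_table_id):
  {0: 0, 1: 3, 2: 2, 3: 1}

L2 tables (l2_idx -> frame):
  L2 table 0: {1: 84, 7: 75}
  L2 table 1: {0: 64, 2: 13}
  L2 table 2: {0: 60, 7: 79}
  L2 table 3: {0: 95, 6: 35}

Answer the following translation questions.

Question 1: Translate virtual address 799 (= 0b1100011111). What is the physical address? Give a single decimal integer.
Answer: 2079

Derivation:
vaddr = 799 = 0b1100011111
Split: l1_idx=3, l2_idx=0, offset=31
L1[3] = 1
L2[1][0] = 64
paddr = 64 * 32 + 31 = 2079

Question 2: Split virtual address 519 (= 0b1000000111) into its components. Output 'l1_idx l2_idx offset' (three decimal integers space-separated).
vaddr = 519 = 0b1000000111
  top 2 bits -> l1_idx = 2
  next 3 bits -> l2_idx = 0
  bottom 5 bits -> offset = 7

Answer: 2 0 7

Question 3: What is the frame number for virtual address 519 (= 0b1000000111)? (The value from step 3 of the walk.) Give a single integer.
vaddr = 519: l1_idx=2, l2_idx=0
L1[2] = 2; L2[2][0] = 60

Answer: 60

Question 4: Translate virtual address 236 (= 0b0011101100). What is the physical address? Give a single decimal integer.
Answer: 2412

Derivation:
vaddr = 236 = 0b0011101100
Split: l1_idx=0, l2_idx=7, offset=12
L1[0] = 0
L2[0][7] = 75
paddr = 75 * 32 + 12 = 2412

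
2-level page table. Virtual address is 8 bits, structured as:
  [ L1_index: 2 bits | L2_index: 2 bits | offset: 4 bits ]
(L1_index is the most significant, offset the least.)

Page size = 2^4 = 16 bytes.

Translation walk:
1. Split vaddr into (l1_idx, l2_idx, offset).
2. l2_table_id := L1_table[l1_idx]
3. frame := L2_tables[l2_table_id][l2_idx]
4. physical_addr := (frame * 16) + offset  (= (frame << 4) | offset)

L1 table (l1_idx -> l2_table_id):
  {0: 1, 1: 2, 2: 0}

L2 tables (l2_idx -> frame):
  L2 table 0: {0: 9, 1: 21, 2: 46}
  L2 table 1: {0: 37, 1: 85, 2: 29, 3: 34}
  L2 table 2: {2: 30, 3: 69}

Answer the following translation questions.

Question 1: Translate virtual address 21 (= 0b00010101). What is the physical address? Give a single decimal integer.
Answer: 1365

Derivation:
vaddr = 21 = 0b00010101
Split: l1_idx=0, l2_idx=1, offset=5
L1[0] = 1
L2[1][1] = 85
paddr = 85 * 16 + 5 = 1365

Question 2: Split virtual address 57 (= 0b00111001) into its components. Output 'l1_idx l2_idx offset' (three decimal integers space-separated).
vaddr = 57 = 0b00111001
  top 2 bits -> l1_idx = 0
  next 2 bits -> l2_idx = 3
  bottom 4 bits -> offset = 9

Answer: 0 3 9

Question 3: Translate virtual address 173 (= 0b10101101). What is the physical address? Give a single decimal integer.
vaddr = 173 = 0b10101101
Split: l1_idx=2, l2_idx=2, offset=13
L1[2] = 0
L2[0][2] = 46
paddr = 46 * 16 + 13 = 749

Answer: 749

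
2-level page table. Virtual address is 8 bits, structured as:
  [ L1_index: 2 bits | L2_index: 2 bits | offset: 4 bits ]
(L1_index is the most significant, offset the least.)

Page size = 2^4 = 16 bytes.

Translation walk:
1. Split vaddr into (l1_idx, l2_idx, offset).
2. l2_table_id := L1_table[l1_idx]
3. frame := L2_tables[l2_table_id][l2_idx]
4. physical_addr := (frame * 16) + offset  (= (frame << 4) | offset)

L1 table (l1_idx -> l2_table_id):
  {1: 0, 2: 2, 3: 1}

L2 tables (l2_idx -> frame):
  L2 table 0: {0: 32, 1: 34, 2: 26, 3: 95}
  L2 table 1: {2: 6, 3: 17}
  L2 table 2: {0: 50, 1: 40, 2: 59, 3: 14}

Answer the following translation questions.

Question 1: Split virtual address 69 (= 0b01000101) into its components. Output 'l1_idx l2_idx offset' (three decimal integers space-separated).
Answer: 1 0 5

Derivation:
vaddr = 69 = 0b01000101
  top 2 bits -> l1_idx = 1
  next 2 bits -> l2_idx = 0
  bottom 4 bits -> offset = 5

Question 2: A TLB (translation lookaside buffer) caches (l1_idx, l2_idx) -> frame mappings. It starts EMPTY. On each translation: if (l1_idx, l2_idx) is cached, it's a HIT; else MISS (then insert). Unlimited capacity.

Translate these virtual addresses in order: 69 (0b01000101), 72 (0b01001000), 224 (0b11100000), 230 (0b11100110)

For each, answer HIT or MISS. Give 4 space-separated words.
vaddr=69: (1,0) not in TLB -> MISS, insert
vaddr=72: (1,0) in TLB -> HIT
vaddr=224: (3,2) not in TLB -> MISS, insert
vaddr=230: (3,2) in TLB -> HIT

Answer: MISS HIT MISS HIT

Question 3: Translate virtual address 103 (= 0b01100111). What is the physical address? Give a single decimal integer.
Answer: 423

Derivation:
vaddr = 103 = 0b01100111
Split: l1_idx=1, l2_idx=2, offset=7
L1[1] = 0
L2[0][2] = 26
paddr = 26 * 16 + 7 = 423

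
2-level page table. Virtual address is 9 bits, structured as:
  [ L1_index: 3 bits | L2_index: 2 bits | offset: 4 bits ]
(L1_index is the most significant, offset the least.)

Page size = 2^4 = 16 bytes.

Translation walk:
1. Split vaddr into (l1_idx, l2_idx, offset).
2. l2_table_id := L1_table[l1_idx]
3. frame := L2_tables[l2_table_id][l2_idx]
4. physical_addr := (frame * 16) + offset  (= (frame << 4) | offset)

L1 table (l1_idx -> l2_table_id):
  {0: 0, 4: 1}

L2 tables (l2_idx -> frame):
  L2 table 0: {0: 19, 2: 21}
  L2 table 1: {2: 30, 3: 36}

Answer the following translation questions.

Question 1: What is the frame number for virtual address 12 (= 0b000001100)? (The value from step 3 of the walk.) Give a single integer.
Answer: 19

Derivation:
vaddr = 12: l1_idx=0, l2_idx=0
L1[0] = 0; L2[0][0] = 19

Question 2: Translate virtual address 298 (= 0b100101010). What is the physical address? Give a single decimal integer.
vaddr = 298 = 0b100101010
Split: l1_idx=4, l2_idx=2, offset=10
L1[4] = 1
L2[1][2] = 30
paddr = 30 * 16 + 10 = 490

Answer: 490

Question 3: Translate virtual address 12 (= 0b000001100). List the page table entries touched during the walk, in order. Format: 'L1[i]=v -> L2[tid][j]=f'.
vaddr = 12 = 0b000001100
Split: l1_idx=0, l2_idx=0, offset=12

Answer: L1[0]=0 -> L2[0][0]=19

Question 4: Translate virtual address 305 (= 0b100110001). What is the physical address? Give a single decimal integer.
Answer: 577

Derivation:
vaddr = 305 = 0b100110001
Split: l1_idx=4, l2_idx=3, offset=1
L1[4] = 1
L2[1][3] = 36
paddr = 36 * 16 + 1 = 577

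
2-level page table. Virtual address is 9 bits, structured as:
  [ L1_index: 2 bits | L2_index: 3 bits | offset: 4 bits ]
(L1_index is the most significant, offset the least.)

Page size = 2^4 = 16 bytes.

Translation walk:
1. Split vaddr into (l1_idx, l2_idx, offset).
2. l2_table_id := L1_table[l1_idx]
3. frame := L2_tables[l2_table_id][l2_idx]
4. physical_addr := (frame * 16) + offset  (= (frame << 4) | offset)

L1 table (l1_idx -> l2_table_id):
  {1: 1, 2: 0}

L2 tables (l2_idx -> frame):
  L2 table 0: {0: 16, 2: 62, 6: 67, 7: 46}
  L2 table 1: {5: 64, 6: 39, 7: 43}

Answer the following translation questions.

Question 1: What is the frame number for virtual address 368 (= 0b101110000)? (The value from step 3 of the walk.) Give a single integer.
vaddr = 368: l1_idx=2, l2_idx=7
L1[2] = 0; L2[0][7] = 46

Answer: 46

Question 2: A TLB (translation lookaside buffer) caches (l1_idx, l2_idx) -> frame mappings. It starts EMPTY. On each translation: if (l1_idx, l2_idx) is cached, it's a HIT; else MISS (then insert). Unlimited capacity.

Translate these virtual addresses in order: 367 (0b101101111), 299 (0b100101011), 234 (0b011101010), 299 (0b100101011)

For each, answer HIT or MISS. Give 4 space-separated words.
vaddr=367: (2,6) not in TLB -> MISS, insert
vaddr=299: (2,2) not in TLB -> MISS, insert
vaddr=234: (1,6) not in TLB -> MISS, insert
vaddr=299: (2,2) in TLB -> HIT

Answer: MISS MISS MISS HIT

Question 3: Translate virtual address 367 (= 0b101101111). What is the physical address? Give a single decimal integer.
Answer: 1087

Derivation:
vaddr = 367 = 0b101101111
Split: l1_idx=2, l2_idx=6, offset=15
L1[2] = 0
L2[0][6] = 67
paddr = 67 * 16 + 15 = 1087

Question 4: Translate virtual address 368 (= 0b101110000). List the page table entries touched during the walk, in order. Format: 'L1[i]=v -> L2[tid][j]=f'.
Answer: L1[2]=0 -> L2[0][7]=46

Derivation:
vaddr = 368 = 0b101110000
Split: l1_idx=2, l2_idx=7, offset=0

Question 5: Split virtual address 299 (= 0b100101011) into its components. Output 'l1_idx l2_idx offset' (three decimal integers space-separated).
Answer: 2 2 11

Derivation:
vaddr = 299 = 0b100101011
  top 2 bits -> l1_idx = 2
  next 3 bits -> l2_idx = 2
  bottom 4 bits -> offset = 11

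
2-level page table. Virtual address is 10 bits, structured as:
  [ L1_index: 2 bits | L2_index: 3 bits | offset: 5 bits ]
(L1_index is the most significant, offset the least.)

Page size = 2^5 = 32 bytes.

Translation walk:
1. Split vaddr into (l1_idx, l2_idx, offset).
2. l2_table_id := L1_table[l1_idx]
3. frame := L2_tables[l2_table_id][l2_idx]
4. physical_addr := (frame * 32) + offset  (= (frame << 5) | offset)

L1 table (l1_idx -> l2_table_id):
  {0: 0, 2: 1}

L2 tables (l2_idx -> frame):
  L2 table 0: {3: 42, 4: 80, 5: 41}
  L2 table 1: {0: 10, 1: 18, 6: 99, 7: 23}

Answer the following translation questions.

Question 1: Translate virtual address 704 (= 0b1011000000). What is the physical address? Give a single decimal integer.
Answer: 3168

Derivation:
vaddr = 704 = 0b1011000000
Split: l1_idx=2, l2_idx=6, offset=0
L1[2] = 1
L2[1][6] = 99
paddr = 99 * 32 + 0 = 3168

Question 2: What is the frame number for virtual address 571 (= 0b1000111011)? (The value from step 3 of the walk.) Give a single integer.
Answer: 18

Derivation:
vaddr = 571: l1_idx=2, l2_idx=1
L1[2] = 1; L2[1][1] = 18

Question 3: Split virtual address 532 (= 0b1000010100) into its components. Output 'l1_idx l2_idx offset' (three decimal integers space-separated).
vaddr = 532 = 0b1000010100
  top 2 bits -> l1_idx = 2
  next 3 bits -> l2_idx = 0
  bottom 5 bits -> offset = 20

Answer: 2 0 20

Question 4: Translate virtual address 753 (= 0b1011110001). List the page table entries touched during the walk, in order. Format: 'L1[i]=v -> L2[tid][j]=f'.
vaddr = 753 = 0b1011110001
Split: l1_idx=2, l2_idx=7, offset=17

Answer: L1[2]=1 -> L2[1][7]=23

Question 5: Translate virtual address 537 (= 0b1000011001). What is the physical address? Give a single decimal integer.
vaddr = 537 = 0b1000011001
Split: l1_idx=2, l2_idx=0, offset=25
L1[2] = 1
L2[1][0] = 10
paddr = 10 * 32 + 25 = 345

Answer: 345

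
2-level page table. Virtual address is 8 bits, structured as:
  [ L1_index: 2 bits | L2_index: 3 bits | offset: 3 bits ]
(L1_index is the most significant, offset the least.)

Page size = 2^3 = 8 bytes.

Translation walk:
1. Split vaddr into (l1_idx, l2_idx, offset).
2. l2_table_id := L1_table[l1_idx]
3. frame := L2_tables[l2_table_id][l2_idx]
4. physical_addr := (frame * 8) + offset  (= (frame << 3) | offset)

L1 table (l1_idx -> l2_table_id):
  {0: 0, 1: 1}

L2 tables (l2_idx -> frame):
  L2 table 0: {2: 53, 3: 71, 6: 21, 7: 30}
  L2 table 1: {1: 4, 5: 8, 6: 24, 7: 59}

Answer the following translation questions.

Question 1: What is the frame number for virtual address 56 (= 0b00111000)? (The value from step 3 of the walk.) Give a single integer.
vaddr = 56: l1_idx=0, l2_idx=7
L1[0] = 0; L2[0][7] = 30

Answer: 30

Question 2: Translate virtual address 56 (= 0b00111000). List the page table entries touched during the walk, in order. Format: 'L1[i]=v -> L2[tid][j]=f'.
Answer: L1[0]=0 -> L2[0][7]=30

Derivation:
vaddr = 56 = 0b00111000
Split: l1_idx=0, l2_idx=7, offset=0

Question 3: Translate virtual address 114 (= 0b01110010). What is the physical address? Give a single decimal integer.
Answer: 194

Derivation:
vaddr = 114 = 0b01110010
Split: l1_idx=1, l2_idx=6, offset=2
L1[1] = 1
L2[1][6] = 24
paddr = 24 * 8 + 2 = 194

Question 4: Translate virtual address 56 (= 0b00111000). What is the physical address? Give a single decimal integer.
Answer: 240

Derivation:
vaddr = 56 = 0b00111000
Split: l1_idx=0, l2_idx=7, offset=0
L1[0] = 0
L2[0][7] = 30
paddr = 30 * 8 + 0 = 240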